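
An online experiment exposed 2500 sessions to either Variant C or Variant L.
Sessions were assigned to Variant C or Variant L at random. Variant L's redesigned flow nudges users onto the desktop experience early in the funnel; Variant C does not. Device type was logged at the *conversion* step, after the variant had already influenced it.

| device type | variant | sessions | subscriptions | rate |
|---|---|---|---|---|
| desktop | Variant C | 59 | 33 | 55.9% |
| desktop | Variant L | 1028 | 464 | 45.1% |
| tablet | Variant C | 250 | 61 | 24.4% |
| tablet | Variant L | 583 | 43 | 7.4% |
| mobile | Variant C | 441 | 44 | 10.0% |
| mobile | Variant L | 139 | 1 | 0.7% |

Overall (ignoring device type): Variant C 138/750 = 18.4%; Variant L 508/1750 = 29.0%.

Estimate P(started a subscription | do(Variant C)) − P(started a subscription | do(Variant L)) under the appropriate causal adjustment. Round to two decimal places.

Device type here is a post-treatment variable shaped by the variant; conditioning on it would introduce bias rather than remove it. The overall comparison is the causal one.
The causal difference is the pooled difference: 0.184 − 0.290 = -0.106.

-0.11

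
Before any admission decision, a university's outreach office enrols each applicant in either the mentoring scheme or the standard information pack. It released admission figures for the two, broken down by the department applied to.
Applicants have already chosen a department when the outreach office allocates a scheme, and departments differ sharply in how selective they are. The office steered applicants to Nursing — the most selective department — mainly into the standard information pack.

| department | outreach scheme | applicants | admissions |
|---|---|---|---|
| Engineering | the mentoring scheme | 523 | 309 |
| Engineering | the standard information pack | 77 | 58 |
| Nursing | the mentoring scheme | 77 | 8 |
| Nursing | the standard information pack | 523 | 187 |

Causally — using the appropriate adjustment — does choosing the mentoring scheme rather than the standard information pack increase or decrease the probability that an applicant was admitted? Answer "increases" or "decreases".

The stratified and pooled comparisons disagree (the standard information pack wins within each department; the mentoring scheme wins overall), so the answer turns on the causal role of department.
The imbalance in department arose from how applicants were allocated, not from anything the outreach scheme did; and department independently affects the outcome. The pooled gap is confounded — condition on department.
Within each level — Engineering: 59.1% vs 75.3%; Nursing: 10.4% vs 35.8% — the standard information pack is higher every time.

decreases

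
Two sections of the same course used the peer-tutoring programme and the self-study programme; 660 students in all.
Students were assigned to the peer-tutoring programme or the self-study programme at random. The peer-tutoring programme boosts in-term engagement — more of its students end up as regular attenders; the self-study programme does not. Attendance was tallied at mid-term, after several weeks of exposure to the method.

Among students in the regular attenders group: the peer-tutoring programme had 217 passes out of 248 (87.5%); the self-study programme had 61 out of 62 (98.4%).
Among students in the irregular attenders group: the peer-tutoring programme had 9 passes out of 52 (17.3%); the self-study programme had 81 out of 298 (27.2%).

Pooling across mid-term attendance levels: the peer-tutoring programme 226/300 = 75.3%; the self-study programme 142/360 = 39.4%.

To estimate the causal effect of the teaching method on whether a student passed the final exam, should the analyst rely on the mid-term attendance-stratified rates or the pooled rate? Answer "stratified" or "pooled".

Mid-term attendance is downstream of the teaching method. One should not condition on a consequence of treatment, so the overall rates are the right comparison.
Pooled: the peer-tutoring programme 75.3% vs the self-study programme 39.4%; the peer-tutoring programme is higher overall.

pooled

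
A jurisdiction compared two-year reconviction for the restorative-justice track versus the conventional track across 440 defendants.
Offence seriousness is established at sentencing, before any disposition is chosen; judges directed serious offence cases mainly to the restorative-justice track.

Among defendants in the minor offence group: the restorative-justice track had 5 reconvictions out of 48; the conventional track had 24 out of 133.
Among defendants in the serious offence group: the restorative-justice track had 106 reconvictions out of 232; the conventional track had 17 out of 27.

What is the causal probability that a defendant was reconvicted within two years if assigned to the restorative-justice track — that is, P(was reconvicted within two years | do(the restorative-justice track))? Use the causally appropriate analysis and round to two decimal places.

Within every offence seriousness level the restorative-justice track has the lower rate, yet pooled the conventional track does — Simpson's reversal.
The imbalance in offence seriousness arose from how defendants were allocated, not from anything the disposition did; and offence seriousness independently affects the outcome. The pooled gap is confounded — condition on offence seriousness.
Standardising the restorative-justice track to the population offence seriousness mix: 0.411·5/48 + 0.589·106/232 = 0.312.

0.31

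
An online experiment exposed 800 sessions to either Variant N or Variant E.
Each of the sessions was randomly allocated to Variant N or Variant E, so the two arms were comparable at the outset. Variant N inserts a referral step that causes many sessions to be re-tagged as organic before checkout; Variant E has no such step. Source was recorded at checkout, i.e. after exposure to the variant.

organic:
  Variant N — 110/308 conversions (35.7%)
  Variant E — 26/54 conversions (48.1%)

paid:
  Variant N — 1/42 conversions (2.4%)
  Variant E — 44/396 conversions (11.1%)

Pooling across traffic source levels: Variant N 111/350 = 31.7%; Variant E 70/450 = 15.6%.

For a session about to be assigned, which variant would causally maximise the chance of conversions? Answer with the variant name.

Within every traffic source level Variant E has the higher rate, yet pooled Variant N does — Simpson's reversal.
Traffic source here is a post-treatment variable shaped by the variant; conditioning on it would introduce bias rather than remove it. The overall comparison is the causal one.
Pooled: Variant N 31.7% vs Variant E 15.6%; Variant N is higher overall.

Variant N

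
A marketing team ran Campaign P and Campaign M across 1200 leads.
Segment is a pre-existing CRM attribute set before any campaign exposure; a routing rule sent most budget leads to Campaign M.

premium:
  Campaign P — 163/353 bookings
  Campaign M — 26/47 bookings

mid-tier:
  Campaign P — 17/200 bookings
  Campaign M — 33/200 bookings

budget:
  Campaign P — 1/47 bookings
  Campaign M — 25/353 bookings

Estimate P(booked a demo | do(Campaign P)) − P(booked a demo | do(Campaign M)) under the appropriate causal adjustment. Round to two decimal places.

-0.07

The imbalance in customer segment arose from how leads were allocated, not from anything the campaign did; and customer segment independently affects the outcome. The pooled gap is confounded — condition on customer segment.
Adjusting over the population distribution of customer segment: 0.333·(0.462−0.553) + 0.333·(0.085−0.165) + 0.333·(0.021−0.071) = -0.074.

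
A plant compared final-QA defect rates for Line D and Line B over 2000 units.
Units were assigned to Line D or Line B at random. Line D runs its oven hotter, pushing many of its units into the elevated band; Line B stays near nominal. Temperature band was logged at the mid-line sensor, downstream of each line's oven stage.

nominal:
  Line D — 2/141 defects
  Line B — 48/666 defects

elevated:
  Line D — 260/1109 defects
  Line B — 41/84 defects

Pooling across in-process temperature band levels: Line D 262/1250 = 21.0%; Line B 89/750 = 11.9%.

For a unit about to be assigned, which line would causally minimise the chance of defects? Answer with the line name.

Because the line influences in-process temperature band, in-process temperature band is a post-treatment mediator, not a confounder. Stratifying on it would bias the estimate; the causal effect is the crude pooled difference.
Pooled: Line D 21.0% vs Line B 11.9%; Line B is lower overall.

Line B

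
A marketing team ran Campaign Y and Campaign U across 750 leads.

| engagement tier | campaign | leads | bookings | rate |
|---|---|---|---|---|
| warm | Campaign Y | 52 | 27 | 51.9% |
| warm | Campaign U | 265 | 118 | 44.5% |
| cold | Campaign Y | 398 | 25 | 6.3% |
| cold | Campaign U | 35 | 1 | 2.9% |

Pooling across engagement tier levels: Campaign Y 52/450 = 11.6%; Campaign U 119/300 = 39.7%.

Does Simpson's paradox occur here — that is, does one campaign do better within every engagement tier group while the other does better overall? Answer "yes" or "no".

Within each engagement tier level (warm 51.9% vs 44.5%; cold 6.3% vs 2.9%), Campaign Y has the higher rate every time. Pooled: 11.6% vs 39.7% — Campaign U has the higher rate overall. The two comparisons disagree.

yes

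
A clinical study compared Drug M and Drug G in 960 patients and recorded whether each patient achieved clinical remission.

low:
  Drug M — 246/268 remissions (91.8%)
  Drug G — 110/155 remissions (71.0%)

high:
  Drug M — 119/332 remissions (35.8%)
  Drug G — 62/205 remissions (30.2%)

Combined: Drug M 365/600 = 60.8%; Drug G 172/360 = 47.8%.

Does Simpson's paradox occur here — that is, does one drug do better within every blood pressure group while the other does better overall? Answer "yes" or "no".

no

Within each blood pressure level (low 91.8% vs 71.0%; high 35.8% vs 30.2%), Drug M has the higher rate every time. Pooled: 60.8% vs 47.8% — Drug M has the higher rate overall. They agree.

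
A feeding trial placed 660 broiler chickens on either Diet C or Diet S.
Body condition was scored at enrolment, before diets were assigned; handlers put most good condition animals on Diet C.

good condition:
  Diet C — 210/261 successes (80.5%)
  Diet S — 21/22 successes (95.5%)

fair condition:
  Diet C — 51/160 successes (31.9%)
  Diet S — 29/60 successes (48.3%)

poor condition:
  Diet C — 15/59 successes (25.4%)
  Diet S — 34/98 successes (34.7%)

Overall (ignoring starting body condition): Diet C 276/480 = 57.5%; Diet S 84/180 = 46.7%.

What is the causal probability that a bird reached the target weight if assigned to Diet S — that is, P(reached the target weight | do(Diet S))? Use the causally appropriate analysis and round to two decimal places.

0.65

Within every starting body condition level Diet S has the higher rate, yet pooled Diet C does — Simpson's reversal.
The imbalance in starting body condition arose from how broiler chickens were allocated, not from anything the diet did; and starting body condition independently affects the outcome. The pooled gap is confounded — condition on starting body condition.
Standardising Diet S to the population starting body condition mix: 0.429·21/22 + 0.333·29/60 + 0.238·34/98 = 0.653.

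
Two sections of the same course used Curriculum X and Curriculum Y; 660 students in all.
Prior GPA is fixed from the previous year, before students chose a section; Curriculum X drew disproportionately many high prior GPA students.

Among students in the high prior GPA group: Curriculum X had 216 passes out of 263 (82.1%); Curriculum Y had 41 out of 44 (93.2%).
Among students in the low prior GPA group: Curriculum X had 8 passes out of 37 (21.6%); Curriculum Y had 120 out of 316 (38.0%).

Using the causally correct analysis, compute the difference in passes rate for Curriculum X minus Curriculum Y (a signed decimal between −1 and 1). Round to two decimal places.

-0.14

Prior GPA band differs across teaching methods for reasons unrelated to any effect of the teaching method itself, and it separately predicts the outcome — a classic confounder. We must compare within prior GPA band levels.
Adjusting over the population distribution of prior GPA band: 0.465·(0.821−0.932) + 0.535·(0.216−0.380) = -0.139.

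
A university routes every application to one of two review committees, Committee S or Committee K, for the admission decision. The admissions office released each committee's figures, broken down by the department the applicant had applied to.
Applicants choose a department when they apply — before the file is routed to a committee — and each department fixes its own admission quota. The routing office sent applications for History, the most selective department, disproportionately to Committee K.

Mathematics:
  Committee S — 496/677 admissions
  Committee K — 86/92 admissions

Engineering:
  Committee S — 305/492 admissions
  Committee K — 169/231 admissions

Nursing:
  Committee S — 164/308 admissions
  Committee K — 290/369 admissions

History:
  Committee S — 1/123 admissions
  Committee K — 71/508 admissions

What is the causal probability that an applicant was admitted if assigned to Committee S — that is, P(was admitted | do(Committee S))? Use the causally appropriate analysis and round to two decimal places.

Since department is a pre-existing factor (not a product of the review committee) and it affects the outcome on its own, it is a confounder. The stratified rates, not the pooled rate, identify the causal effect.
Standardising Committee S to the population department mix: 0.275·496/677 + 0.258·305/492 + 0.242·164/308 + 0.225·1/123 = 0.492.

0.49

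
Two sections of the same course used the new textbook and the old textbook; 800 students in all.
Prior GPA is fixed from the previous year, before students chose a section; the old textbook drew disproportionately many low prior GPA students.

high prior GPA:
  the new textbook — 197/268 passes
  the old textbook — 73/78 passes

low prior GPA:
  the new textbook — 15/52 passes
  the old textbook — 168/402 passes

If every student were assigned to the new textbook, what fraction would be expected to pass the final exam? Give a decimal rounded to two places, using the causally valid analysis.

0.48

The prior GPA band-specific comparison favours the old textbook throughout, but the pooled figures favour the new textbook. The question is whether to condition on prior GPA band.
Here prior GPA band is a common cause — it drives both which teaching method a case falls under and the outcome. The crude comparison mixes populations; the stratum-specific rates are the causally relevant ones.
Standardising the new textbook to the population prior GPA band mix: 0.432·197/268 + 0.568·15/52 = 0.482.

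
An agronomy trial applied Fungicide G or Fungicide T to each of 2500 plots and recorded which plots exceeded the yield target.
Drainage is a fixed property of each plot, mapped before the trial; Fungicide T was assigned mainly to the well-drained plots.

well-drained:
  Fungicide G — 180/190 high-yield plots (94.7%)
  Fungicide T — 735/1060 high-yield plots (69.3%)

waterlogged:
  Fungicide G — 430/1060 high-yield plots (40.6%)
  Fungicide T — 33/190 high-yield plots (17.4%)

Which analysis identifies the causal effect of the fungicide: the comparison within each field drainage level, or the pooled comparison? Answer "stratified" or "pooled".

stratified

Since field drainage is a pre-existing factor (not a product of the fungicide) and it affects the outcome on its own, it is a confounder. The stratified rates, not the pooled rate, identify the causal effect.
Within each level — well-drained: 94.7% vs 69.3%; waterlogged: 40.6% vs 17.4% — Fungicide G is higher every time.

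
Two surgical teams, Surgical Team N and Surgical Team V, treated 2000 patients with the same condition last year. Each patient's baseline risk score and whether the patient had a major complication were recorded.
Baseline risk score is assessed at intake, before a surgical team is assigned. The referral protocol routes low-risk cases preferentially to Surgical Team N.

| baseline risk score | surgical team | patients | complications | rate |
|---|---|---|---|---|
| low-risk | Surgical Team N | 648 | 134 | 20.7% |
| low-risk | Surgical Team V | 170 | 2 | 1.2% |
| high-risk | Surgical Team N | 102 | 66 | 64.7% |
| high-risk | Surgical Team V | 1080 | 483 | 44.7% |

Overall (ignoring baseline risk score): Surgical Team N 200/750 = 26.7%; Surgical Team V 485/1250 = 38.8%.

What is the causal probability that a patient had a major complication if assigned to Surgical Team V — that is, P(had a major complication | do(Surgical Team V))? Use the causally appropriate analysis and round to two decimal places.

The baseline risk score-specific comparison favours Surgical Team V throughout, but the pooled figures favour Surgical Team N. The question is whether to condition on baseline risk score.
The imbalance in baseline risk score arose from how patients were allocated, not from anything the surgical team did; and baseline risk score independently affects the outcome. The pooled gap is confounded — condition on baseline risk score.
Standardising Surgical Team V to the population baseline risk score mix: 0.409·2/170 + 0.591·483/1080 = 0.269.

0.27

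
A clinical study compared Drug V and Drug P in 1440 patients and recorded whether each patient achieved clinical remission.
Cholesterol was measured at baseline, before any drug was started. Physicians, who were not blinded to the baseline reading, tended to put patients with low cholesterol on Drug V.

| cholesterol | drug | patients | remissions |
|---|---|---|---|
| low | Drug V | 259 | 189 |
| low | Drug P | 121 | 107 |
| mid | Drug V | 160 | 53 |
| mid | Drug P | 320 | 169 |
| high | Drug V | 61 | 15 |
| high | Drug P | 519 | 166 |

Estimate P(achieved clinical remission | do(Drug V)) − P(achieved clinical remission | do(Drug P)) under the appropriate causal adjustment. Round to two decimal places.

Within every cholesterol level Drug P has the higher rate, yet pooled Drug V does — Simpson's reversal.
Cholesterol satisfies the back-door criterion: it is not a descendant of the drug, and it blocks the spurious path from drug to outcome. Adjusting for it (i.e., using the within-cholesterol rates) gives the causal effect.
Adjusting over the population distribution of cholesterol: 0.264·(0.730−0.884) + 0.333·(0.331−0.528) + 0.403·(0.246−0.320) = -0.136.

-0.14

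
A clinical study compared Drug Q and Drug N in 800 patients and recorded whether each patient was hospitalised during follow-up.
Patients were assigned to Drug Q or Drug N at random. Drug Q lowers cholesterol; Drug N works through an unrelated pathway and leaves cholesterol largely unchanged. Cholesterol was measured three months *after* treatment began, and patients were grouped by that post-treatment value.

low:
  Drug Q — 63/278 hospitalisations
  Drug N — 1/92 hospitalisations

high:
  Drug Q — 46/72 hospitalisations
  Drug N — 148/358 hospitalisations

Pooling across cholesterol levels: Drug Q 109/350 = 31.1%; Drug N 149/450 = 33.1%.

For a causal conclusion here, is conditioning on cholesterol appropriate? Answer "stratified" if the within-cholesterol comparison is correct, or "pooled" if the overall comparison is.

The distribution of cholesterol is itself part of what the drug does — it is an intermediate outcome. Holding it fixed would remove that part of the effect; the total effect is the pooled difference.
Pooled: Drug Q 31.1% vs Drug N 33.1%; Drug Q is lower overall.

pooled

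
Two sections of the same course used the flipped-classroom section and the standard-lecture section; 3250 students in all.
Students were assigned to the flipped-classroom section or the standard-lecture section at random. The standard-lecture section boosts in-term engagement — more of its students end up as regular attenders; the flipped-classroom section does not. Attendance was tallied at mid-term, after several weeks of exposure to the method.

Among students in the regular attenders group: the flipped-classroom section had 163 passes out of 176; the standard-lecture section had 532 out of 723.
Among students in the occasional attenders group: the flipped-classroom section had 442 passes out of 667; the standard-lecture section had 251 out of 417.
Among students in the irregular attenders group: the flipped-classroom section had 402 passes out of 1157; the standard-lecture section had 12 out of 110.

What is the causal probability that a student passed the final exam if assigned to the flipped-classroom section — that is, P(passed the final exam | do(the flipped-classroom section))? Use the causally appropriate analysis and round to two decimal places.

0.50

the flipped-classroom section is higher inside every mid-term attendance stratum but the standard-lecture section is higher in aggregate. Whether to stratify depends on how mid-term attendance relates to the teaching method.
Mid-term attendance is downstream of the teaching method. One should not condition on a consequence of treatment, so the overall rates are the right comparison.
So P(outcome | do(the flipped-classroom section)) is just the pooled rate for the flipped-classroom section: 1007/2000 = 0.503.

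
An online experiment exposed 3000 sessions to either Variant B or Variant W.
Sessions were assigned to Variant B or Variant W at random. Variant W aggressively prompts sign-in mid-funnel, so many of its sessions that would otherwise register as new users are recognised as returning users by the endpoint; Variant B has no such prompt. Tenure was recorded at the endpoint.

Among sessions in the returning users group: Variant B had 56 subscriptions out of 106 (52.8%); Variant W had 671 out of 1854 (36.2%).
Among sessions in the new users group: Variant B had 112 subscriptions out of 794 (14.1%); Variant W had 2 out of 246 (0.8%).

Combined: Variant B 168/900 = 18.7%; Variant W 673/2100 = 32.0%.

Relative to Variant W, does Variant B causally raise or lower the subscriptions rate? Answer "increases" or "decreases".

Stratifying would compare variants among sessions the variants themselves sorted into user tenure groups — a form of selection on an intermediate. The unconditioned pooled rates give the total causal effect.
Pooled: Variant B 18.7% vs Variant W 32.0%; Variant W is higher overall.

decreases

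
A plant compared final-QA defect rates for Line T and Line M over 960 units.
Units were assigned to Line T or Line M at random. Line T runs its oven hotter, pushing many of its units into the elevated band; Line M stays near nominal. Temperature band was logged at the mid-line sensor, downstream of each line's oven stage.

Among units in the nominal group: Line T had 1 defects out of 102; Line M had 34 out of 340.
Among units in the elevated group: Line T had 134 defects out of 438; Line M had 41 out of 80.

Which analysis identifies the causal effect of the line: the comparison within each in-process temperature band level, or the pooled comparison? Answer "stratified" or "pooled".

pooled

Because the line influences in-process temperature band, in-process temperature band is a post-treatment mediator, not a confounder. Stratifying on it would bias the estimate; the causal effect is the crude pooled difference.
Pooled: Line T 25.0% vs Line M 17.9%; Line M is lower overall.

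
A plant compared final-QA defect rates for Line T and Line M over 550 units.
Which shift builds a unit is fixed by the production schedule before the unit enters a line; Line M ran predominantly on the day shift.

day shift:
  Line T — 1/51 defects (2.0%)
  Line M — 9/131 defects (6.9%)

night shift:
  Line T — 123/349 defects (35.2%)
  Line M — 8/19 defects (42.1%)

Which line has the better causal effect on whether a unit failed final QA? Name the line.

The imbalance in shift arose from how units were allocated, not from anything the line did; and shift independently affects the outcome. The pooled gap is confounded — condition on shift.
Within each level — day shift: 2.0% vs 6.9%; night shift: 35.2% vs 42.1% — Line T is lower every time.

Line T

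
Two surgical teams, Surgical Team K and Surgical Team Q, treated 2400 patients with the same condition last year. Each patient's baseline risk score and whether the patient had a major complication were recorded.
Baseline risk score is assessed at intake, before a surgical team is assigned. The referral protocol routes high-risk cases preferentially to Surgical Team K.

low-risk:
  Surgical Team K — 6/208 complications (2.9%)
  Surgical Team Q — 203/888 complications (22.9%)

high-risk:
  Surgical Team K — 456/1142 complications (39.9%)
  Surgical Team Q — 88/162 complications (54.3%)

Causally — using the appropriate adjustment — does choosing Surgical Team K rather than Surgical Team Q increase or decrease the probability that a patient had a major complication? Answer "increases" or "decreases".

Since baseline risk score is a pre-existing factor (not a product of the surgical team) and it affects the outcome on its own, it is a confounder. The stratified rates, not the pooled rate, identify the causal effect.
Within each level — low-risk: 2.9% vs 22.9%; high-risk: 39.9% vs 54.3% — Surgical Team K is lower every time.

decreases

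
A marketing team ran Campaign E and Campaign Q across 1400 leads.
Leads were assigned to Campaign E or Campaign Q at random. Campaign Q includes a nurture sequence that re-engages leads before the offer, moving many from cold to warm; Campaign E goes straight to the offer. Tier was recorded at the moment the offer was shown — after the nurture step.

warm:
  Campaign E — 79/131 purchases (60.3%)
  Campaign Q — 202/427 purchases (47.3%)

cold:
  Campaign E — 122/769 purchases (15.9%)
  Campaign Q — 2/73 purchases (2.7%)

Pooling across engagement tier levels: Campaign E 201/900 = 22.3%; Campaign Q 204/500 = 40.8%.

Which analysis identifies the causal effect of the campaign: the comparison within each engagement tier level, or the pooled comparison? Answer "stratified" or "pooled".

pooled

The stratified and pooled comparisons disagree (Campaign E wins within each engagement tier; Campaign Q wins overall), so the answer turns on the causal role of engagement tier.
Because the campaign influences engagement tier, engagement tier is a post-treatment mediator, not a confounder. Stratifying on it would bias the estimate; the causal effect is the crude pooled difference.
Pooled: Campaign E 22.3% vs Campaign Q 40.8%; Campaign Q is higher overall.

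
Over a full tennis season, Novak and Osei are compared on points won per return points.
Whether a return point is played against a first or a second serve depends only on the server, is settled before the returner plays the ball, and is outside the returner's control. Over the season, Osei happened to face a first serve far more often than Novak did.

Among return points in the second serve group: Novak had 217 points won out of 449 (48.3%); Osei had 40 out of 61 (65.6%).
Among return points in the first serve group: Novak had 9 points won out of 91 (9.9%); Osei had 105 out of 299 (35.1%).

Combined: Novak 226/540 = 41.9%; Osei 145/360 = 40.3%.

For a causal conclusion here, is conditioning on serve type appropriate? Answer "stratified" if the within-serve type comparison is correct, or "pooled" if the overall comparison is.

Serve type is set before the player has any effect — it is not caused by the player — and it independently drives the outcome. That makes it a confounder, so the causal comparison is within serve type levels.
Within each level — second serve: 48.3% vs 65.6%; first serve: 9.9% vs 35.1% — Osei is higher every time.

stratified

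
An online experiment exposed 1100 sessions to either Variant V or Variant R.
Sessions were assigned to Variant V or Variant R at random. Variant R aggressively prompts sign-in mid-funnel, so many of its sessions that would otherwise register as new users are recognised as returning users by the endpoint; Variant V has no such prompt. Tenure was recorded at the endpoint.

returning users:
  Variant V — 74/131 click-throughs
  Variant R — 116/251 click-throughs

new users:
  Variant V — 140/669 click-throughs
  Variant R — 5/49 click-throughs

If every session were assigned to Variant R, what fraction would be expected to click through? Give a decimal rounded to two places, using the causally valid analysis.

The user tenure-specific comparison favours Variant V throughout, but the pooled figures favour Variant R. The question is whether to condition on user tenure.
User tenure lies on the pathway variant → user tenure → outcome, so adjusting for it blocks the indirect effect. For the total causal effect of variant, use the unadjusted pooled rates.
So P(outcome | do(Variant R)) is just the pooled rate for Variant R: 121/300 = 0.403.

0.40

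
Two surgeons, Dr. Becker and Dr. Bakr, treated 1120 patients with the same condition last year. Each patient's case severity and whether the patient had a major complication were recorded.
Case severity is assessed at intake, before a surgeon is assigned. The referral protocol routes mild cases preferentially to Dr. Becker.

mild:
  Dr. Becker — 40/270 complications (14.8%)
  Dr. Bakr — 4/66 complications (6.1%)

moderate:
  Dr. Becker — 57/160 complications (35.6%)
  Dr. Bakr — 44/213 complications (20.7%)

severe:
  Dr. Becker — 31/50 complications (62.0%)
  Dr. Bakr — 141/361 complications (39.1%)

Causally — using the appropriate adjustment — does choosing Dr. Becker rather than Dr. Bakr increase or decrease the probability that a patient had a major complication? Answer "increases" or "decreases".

Case severity satisfies the back-door criterion: it is not a descendant of the surgeon, and it blocks the spurious path from surgeon to outcome. Adjusting for it (i.e., using the within-case severity rates) gives the causal effect.
Within each level — mild: 14.8% vs 6.1%; moderate: 35.6% vs 20.7%; severe: 62.0% vs 39.1% — Dr. Bakr is lower every time.

increases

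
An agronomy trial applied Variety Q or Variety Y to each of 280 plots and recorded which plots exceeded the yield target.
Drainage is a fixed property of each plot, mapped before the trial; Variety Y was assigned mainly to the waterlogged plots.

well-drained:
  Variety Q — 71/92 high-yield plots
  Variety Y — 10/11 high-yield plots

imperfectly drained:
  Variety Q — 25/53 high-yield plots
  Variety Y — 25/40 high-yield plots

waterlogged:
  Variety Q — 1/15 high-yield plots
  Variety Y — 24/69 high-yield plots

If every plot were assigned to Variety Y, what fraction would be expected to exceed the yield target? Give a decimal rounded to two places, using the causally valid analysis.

0.65

Field drainage differs across varietys for reasons unrelated to any effect of the variety itself, and it separately predicts the outcome — a classic confounder. We must compare within field drainage levels.
Standardising Variety Y to the population field drainage mix: 0.368·10/11 + 0.332·25/40 + 0.300·24/69 = 0.646.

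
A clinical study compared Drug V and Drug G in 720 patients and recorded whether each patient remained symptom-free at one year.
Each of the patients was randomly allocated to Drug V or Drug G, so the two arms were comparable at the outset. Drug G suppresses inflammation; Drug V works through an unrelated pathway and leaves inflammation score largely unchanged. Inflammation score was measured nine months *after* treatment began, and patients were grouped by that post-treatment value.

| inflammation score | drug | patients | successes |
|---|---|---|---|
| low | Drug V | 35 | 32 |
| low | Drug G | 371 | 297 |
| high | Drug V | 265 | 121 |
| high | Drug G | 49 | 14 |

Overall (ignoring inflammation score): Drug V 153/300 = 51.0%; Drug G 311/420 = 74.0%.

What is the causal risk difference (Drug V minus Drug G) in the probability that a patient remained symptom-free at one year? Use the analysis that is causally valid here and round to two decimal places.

-0.23

Because the drug influences inflammation score, inflammation score is a post-treatment mediator, not a confounder. Stratifying on it would bias the estimate; the causal effect is the crude pooled difference.
The causal difference is the pooled difference: 0.510 − 0.740 = -0.230.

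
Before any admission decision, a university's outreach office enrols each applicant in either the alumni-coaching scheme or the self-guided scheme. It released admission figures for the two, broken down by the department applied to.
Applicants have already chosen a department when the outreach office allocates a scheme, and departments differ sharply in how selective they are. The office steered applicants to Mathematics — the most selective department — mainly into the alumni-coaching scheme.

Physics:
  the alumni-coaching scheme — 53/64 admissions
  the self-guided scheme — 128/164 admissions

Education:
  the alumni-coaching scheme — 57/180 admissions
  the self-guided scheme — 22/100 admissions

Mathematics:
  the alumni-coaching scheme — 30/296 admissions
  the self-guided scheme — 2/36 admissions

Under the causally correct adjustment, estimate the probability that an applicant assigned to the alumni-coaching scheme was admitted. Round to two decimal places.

0.37

The stratified and pooled comparisons disagree (the alumni-coaching scheme wins within each department; the self-guided scheme wins overall), so the answer turns on the causal role of department.
Department satisfies the back-door criterion: it is not a descendant of the outreach scheme, and it blocks the spurious path from outreach scheme to outcome. Adjusting for it (i.e., using the within-department rates) gives the causal effect.
Standardising the alumni-coaching scheme to the population department mix: 0.271·53/64 + 0.333·57/180 + 0.395·30/296 = 0.370.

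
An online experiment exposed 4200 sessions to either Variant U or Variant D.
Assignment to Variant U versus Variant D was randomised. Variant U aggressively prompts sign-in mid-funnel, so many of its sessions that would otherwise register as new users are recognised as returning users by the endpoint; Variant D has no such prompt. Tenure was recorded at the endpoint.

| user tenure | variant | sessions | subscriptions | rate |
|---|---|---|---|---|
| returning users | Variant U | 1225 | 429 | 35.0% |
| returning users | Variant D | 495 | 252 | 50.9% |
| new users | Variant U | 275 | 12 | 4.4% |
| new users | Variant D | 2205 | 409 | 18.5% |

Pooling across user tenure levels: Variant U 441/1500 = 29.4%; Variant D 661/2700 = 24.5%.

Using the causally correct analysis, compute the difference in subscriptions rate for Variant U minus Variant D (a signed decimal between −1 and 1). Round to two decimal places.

+0.05

Because the variant influences user tenure, user tenure is a post-treatment mediator, not a confounder. Stratifying on it would bias the estimate; the causal effect is the crude pooled difference.
The causal difference is the pooled difference: 0.294 − 0.245 = +0.049.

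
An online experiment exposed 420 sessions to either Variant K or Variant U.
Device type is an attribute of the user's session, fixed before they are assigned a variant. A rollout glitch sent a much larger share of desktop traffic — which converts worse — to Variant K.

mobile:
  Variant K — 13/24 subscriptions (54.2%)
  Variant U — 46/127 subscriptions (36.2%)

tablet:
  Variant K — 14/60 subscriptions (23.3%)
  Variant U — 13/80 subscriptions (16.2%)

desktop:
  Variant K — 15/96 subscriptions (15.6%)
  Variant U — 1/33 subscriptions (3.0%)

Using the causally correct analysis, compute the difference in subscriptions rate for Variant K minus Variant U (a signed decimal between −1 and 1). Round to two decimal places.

+0.13

Within every device type level Variant K has the higher rate, yet pooled Variant U does — Simpson's reversal.
Since device type is a pre-existing factor (not a product of the variant) and it affects the outcome on its own, it is a confounder. The stratified rates, not the pooled rate, identify the causal effect.
Adjusting over the population distribution of device type: 0.360·(0.542−0.362) + 0.333·(0.233−0.163) + 0.307·(0.156−0.030) = +0.127.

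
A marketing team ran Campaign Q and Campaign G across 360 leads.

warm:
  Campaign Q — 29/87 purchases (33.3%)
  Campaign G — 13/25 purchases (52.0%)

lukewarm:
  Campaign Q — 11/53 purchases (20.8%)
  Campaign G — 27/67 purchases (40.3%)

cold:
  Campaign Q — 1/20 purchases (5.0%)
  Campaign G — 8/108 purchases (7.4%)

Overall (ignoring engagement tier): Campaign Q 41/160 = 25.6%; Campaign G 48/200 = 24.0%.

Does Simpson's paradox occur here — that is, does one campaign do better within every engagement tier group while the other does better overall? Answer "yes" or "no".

Within each engagement tier level (warm 33.3% vs 52.0%; lukewarm 20.8% vs 40.3%; cold 5.0% vs 7.4%), Campaign G has the higher rate every time. Pooled: 25.6% vs 24.0% — Campaign Q has the higher rate overall. The two comparisons disagree.

yes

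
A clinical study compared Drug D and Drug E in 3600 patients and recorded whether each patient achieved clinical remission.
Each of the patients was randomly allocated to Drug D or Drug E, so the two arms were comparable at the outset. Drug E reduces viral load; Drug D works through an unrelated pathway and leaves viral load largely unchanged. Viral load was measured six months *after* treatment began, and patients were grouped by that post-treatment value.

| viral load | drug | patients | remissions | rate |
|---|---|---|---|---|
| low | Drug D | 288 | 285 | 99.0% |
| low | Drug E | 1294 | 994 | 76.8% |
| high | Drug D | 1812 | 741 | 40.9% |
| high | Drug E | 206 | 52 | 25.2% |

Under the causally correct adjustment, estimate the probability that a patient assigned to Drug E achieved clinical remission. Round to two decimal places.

0.70

The stratified and pooled comparisons disagree (Drug D wins within each viral load; Drug E wins overall), so the answer turns on the causal role of viral load.
Viral load here is a post-treatment variable shaped by the drug; conditioning on it would introduce bias rather than remove it. The overall comparison is the causal one.
So P(outcome | do(Drug E)) is just the pooled rate for Drug E: 1046/1500 = 0.697.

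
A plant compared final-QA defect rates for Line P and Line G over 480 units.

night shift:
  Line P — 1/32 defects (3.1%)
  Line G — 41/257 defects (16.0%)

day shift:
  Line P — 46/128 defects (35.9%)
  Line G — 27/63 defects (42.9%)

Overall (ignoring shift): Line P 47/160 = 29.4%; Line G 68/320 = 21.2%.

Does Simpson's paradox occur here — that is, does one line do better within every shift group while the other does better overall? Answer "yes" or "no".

Within each shift level (night shift 3.1% vs 16.0%; day shift 35.9% vs 42.9%), Line P has the lower rate every time. Pooled: 29.4% vs 21.2% — Line G has the lower rate overall. The two comparisons disagree.

yes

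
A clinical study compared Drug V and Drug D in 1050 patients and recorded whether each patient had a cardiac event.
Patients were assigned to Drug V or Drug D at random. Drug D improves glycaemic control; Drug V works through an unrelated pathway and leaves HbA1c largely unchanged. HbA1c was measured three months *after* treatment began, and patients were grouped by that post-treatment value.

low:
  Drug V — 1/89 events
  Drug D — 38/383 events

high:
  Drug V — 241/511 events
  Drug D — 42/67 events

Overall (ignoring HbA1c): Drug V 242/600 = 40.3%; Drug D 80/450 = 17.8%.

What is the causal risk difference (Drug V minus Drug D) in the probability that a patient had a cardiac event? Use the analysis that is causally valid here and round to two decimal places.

HbA1c is recorded after the drug and is itself shifted by it — it sits on the causal path from drug to outcome. Conditioning on a mediator would strip out part of the effect we want; the pooled comparison gives the total causal effect.
The causal difference is the pooled difference: 0.403 − 0.178 = +0.226.

+0.23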